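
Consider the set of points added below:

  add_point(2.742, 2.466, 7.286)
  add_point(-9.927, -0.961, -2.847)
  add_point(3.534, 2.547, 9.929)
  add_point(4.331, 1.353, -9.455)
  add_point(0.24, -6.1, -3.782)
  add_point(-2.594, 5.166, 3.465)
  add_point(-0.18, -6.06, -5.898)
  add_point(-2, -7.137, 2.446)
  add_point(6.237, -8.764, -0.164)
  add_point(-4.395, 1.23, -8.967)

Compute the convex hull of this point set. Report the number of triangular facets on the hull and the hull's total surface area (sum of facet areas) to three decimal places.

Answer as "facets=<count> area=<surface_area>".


facets=12 area=648.296

Points on the hull: [1, 2, 3, 5, 6, 7, 8, 9] (8 of 10).

Per-facet area ½‖(b−a)×(c−a)‖:
  f1: (p3, p2, p8) → 105.9869
  f2: (p5, p2, p1) → 40.1498
  f3: (p5, p3, p2) → 68.5715
  f4: (p7, p2, p1) → 75.3505
  f5: (p7, p2, p8) → 58.8223
  f6: (p6, p3, p8) → 41.9063
  f7: (p6, p7, p1) → 45.3700
  f8: (p6, p7, p8) → 33.5480
  f9: (p9, p6, p1) → 37.8213
  f10: (p9, p6, p3) → 35.1940
  f11: (p9, p5, p1) → 48.2692
  f12: (p9, p5, p3) → 57.3064
Σ area = 648.296

Check V−E+F: 8 − 18 + 12 = 2.


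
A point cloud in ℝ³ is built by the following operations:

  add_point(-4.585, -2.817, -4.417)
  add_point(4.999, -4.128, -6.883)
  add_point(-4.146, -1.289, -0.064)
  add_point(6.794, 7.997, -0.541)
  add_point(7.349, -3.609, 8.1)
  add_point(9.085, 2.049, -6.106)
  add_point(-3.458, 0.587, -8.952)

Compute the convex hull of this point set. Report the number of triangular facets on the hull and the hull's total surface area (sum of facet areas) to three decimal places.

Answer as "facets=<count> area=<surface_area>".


facets=10 area=501.770

Points on the hull: [0, 1, 2, 3, 4, 5, 6] (7 of 7).

Per-facet area ½‖(b−a)×(c−a)‖:
  f1: (p4, p3, p5) → 60.2461
  f2: (p6, p3, p5) → 54.7251
  f3: (p1, p4, p0) → 75.3659
  f4: (p1, p4, p5) → 55.1643
  f5: (p1, p6, p0) → 27.4943
  f6: (p1, p6, p5) → 36.6975
  f7: (p2, p4, p0) → 27.4447
  f8: (p2, p4, p3) → 89.4760
  f9: (p2, p6, p0) → 11.4078
  f10: (p2, p6, p3) → 63.7487
Σ area = 501.770

Check V−E+F: 7 − 15 + 10 = 2.


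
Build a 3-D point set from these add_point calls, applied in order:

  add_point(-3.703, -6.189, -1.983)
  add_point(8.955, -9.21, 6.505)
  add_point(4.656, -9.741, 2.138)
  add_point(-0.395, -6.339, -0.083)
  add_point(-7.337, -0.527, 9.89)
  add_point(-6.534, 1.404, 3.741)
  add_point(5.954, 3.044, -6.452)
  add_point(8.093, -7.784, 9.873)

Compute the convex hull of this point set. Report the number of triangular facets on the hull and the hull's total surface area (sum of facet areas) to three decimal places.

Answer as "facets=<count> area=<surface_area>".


facets=10 area=590.368

Hull vertices (7/8): indices [0, 1, 2, 4, 5, 6, 7].

Facet areas (half cross-product norm):
  f1: (p2, p6, p1) → 45.8461
  f2: (p0, p2, p4) → 68.0487
  f3: (p0, p2, p6) → 68.6880
  f4: (p7, p6, p4) → 158.5218
  f5: (p7, p6, p1) → 31.8669
  f6: (p7, p2, p4) → 71.4949
  f7: (p7, p2, p1) → 9.9490
  f8: (p5, p6, p4) → 36.4634
  f9: (p5, p0, p4) → 30.1332
  f10: (p5, p0, p6) → 69.3565
Σ area = 590.368

Euler: V−E+F = 7−15+10 = 2.


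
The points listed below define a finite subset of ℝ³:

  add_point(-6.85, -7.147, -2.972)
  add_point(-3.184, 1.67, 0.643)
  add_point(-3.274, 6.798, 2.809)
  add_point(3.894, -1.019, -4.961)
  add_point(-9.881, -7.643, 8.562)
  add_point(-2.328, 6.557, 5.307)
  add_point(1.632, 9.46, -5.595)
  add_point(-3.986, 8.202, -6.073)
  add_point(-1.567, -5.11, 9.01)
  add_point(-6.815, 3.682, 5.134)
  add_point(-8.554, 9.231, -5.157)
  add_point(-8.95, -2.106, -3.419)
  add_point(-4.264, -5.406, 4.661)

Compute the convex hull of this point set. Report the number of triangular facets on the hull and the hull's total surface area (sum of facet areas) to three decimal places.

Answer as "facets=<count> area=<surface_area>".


Hull vertices (10/13): indices [0, 3, 4, 5, 6, 7, 8, 9, 10, 11].

Area of each hull facet:
  f1: (p0, p7, p3) → 75.1839
  f2: (p0, p8, p4) → 50.8357
  f3: (p0, p8, p3) → 79.8455
  f4: (p5, p8, p4) → 52.2658
  f5: (p5, p8, p3) → 82.5797
  f6: (p6, p7, p3) → 31.0194
  f7: (p6, p5, p3) → 62.6148
  f8: (p6, p10, p7) → 6.8382
  f9: (p6, p10, p5) → 56.5077
  f10: (p11, p0, p7) → 24.0612
  f11: (p11, p10, p7) → 27.0642
  f12: (p11, p0, p4) → 32.6932
  f13: (p11, p10, p4) → 63.2603
  f14: (p9, p5, p4) → 23.2208
  f15: (p9, p10, p4) → 55.3750
  f16: (p9, p10, p5) → 31.3508
Σ area = 754.716

Check V−E+F: 10 − 24 + 16 = 2.

facets=16 area=754.716


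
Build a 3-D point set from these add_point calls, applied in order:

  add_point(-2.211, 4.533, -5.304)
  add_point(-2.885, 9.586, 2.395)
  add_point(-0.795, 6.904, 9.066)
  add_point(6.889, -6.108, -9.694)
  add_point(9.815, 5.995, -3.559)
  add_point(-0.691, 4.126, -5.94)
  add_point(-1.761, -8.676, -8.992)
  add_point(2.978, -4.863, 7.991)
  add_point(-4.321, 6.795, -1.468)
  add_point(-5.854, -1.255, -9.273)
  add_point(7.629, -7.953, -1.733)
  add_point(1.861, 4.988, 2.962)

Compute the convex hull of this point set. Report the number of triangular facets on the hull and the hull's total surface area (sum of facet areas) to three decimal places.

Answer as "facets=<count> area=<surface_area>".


Hull vertices (11/12): indices [0, 1, 2, 3, 4, 5, 6, 7, 8, 9, 10].

Per-facet area ½‖(b−a)×(c−a)‖:
  f1: (p3, p4, p9) → 93.9190
  f2: (p7, p2, p9) → 118.9383
  f3: (p7, p2, p4) → 97.2562
  f4: (p1, p2, p4) → 54.1764
  f5: (p6, p3, p9) → 37.5124
  f6: (p6, p7, p9) → 76.4551
  f7: (p0, p1, p4) → 56.1496
  f8: (p10, p6, p3) → 37.0794
  f9: (p10, p6, p7) → 65.0538
  f10: (p10, p3, p4) → 55.1154
  f11: (p10, p7, p4) → 79.4533
  f12: (p5, p4, p9) → 26.2570
  f13: (p5, p0, p9) → 6.7021
  f14: (p5, p0, p4) → 6.2611
  f15: (p8, p0, p9) → 16.5281
  f16: (p8, p0, p1) → 8.2756
  f17: (p8, p2, p9) → 44.6452
  f18: (p8, p1, p2) → 15.2959
Σ area = 895.074

Check V−E+F: 11 − 27 + 18 = 2.

facets=18 area=895.074


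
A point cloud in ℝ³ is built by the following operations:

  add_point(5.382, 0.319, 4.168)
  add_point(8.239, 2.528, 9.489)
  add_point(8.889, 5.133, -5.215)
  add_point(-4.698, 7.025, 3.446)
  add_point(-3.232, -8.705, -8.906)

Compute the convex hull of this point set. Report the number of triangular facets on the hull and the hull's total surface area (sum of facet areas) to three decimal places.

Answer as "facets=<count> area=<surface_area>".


facets=4 area=534.562

Extreme-point indices: [1, 2, 3, 4] — 4 of 5 on the boundary.

Triangle areas on the boundary:
  f1: (p4, p2, p3) → 142.5694
  f2: (p1, p2, p3) → 101.9501
  f3: (p1, p4, p3) → 149.9155
  f4: (p1, p4, p2) → 140.1273
Σ area = 534.562

Euler: V−E+F = 4−6+4 = 2.


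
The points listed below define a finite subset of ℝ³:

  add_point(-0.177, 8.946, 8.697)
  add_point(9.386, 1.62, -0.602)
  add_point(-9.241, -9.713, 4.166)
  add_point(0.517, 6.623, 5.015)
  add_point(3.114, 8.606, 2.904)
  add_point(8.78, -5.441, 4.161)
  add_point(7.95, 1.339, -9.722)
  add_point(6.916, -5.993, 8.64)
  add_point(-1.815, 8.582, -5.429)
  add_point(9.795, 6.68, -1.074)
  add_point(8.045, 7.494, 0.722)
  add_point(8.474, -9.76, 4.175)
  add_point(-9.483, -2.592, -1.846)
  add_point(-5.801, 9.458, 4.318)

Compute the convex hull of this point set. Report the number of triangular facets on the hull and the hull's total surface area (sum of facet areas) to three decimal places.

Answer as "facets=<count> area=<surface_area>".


facets=22 area=1141.652

13 of the 14 inputs are extreme points: [0, 1, 2, 4, 5, 6, 7, 8, 9, 10, 11, 12, 13].

Area of each hull facet:
  f1: (p2, p6, p12) → 83.7985
  f2: (p2, p6, p11) → 157.5234
  f3: (p5, p11, p9) → 11.2532
  f4: (p1, p11, p9) → 9.4310
  f5: (p1, p6, p9) → 23.5180
  f6: (p1, p6, p11) → 53.7145
  f7: (p8, p6, p9) → 60.0027
  f8: (p8, p6, p12) → 90.2489
  f9: (p7, p2, p11) → 51.7256
  f10: (p7, p2, p0) → 138.9228
  f11: (p7, p5, p11) → 10.4624
  f12: (p7, p5, p9) → 28.0830
  f13: (p13, p8, p12) → 68.6258
  f14: (p13, p2, p12) → 60.8476
  f15: (p13, p2, p0) → 69.4084
  f16: (p13, p4, p0) → 23.6012
  f17: (p13, p4, p8) → 40.8421
  f18: (p10, p4, p0) → 11.1098
  f19: (p10, p7, p9) → 20.5045
  f20: (p10, p7, p0) → 86.5796
  f21: (p10, p8, p9) → 14.9719
  f22: (p10, p4, p8) → 26.4772
Σ area = 1141.652

Euler: V−E+F = 13−33+22 = 2.


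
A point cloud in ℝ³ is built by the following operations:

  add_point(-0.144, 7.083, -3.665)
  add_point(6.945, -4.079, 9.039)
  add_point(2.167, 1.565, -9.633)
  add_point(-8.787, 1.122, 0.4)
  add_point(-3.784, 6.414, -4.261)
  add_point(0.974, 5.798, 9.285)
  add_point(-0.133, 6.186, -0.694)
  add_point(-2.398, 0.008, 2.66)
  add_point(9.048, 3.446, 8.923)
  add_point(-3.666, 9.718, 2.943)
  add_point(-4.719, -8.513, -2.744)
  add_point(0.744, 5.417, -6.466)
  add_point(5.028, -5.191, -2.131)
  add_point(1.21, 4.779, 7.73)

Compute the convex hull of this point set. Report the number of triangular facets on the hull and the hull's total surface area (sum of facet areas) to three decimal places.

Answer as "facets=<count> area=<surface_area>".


facets=18 area=813.026

Points on the hull: [0, 1, 2, 3, 4, 5, 8, 9, 10, 11, 12] (11 of 14).

Area of each hull facet:
  f1: (p2, p10, p3) → 72.7655
  f2: (p1, p10, p3) → 92.3110
  f3: (p4, p2, p3) → 37.7925
  f4: (p4, p9, p3) → 33.3792
  f5: (p0, p9, p8) → 60.0901
  f6: (p0, p4, p9) → 14.4465
  f7: (p5, p9, p3) → 45.2244
  f8: (p5, p1, p3) → 80.6749
  f9: (p5, p9, p8) → 29.5537
  f10: (p5, p1, p8) → 32.8858
  f11: (p12, p2, p10) → 53.8898
  f12: (p12, p1, p10) → 56.8898
  f13: (p12, p2, p8) → 74.4077
  f14: (p12, p1, p8) → 44.1452
  f15: (p11, p4, p2) → 10.1330
  f16: (p11, p0, p4) → 6.3272
  f17: (p11, p2, p8) → 43.2074
  f18: (p11, p0, p8) → 24.9016
Σ area = 813.026

Check V−E+F: 11 − 27 + 18 = 2.


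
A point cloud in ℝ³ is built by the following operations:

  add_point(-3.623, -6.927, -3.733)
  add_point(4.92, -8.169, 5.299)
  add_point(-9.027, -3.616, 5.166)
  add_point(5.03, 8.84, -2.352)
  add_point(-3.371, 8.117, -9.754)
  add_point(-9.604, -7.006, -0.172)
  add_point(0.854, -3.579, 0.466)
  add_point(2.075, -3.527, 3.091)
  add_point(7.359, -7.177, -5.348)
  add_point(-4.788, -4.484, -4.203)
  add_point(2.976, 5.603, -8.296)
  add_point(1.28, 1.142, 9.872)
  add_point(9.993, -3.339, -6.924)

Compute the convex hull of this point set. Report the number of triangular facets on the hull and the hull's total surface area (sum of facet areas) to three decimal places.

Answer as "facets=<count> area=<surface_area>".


Extreme-point indices: [0, 1, 2, 3, 4, 5, 8, 9, 10, 11, 12] — 11 of 13 on the boundary.

Facet areas (half cross-product norm):
  f1: (p1, p11, p12) → 76.0299
  f2: (p0, p1, p5) → 42.4555
  f3: (p2, p4, p5) → 60.1576
  f4: (p2, p11, p4) → 119.6984
  f5: (p2, p1, p5) → 46.4618
  f6: (p2, p1, p11) → 66.0502
  f7: (p3, p11, p12) → 103.4550
  f8: (p3, p11, p4) → 79.3546
  f9: (p9, p4, p5) → 35.5586
  f10: (p9, p0, p5) → 9.2151
  f11: (p9, p0, p4) → 10.4685
  f12: (p8, p4, p12) → 43.3060
  f13: (p8, p0, p4) → 89.8617
  f14: (p8, p1, p12) → 23.3220
  f15: (p8, p0, p1) → 56.8253
  f16: (p10, p4, p12) → 20.1505
  f17: (p10, p3, p12) → 40.3641
  f18: (p10, p3, p4) → 23.7375
Σ area = 946.472

Euler characteristic 11−27+18 = 2 ✓

facets=18 area=946.472


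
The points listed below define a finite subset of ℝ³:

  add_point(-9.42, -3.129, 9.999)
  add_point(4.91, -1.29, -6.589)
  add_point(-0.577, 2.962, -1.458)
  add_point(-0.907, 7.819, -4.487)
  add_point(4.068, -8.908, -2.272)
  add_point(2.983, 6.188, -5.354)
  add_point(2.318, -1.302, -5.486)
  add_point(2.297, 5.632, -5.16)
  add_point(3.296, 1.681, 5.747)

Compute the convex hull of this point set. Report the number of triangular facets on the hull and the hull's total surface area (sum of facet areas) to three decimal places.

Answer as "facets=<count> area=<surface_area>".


facets=10 area=520.363

Points on the hull: [0, 1, 3, 4, 5, 6, 8] (7 of 9).

Per-facet area ½‖(b−a)×(c−a)‖:
  f1: (p8, p3, p0) → 89.5786
  f2: (p8, p4, p0) → 94.6992
  f3: (p8, p4, p1) → 53.9379
  f4: (p6, p3, p0) → 93.1211
  f5: (p6, p4, p0) → 79.4942
  f6: (p6, p3, p1) → 12.8758
  f7: (p6, p4, p1) → 11.8799
  f8: (p5, p3, p1) → 13.2572
  f9: (p5, p8, p1) → 45.7189
  f10: (p5, p8, p3) → 25.8002
Σ area = 520.363

Check V−E+F: 7 − 15 + 10 = 2.


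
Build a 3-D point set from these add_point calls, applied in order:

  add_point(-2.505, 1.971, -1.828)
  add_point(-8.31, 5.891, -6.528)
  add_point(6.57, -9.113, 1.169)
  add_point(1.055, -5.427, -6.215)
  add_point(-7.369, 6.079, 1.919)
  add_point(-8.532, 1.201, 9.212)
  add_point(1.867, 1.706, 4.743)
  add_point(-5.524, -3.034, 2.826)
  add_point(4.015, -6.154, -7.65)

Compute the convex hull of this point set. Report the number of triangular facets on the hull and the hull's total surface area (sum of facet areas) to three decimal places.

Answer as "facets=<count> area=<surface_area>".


Points on the hull: [1, 2, 3, 4, 5, 6, 7, 8] (8 of 9).

Facet areas (half cross-product norm):
  f1: (p6, p2, p5) → 63.1944
  f2: (p6, p4, p5) → 44.2507
  f3: (p6, p8, p2) → 59.1249
  f4: (p7, p2, p5) → 42.7661
  f5: (p3, p8, p2) → 16.1826
  f6: (p3, p7, p2) → 55.7072
  f7: (p1, p3, p7) → 72.2072
  f8: (p1, p4, p5) → 22.9686
  f9: (p1, p7, p5) → 54.0120
  f10: (p1, p6, p4) → 42.1818
  f11: (p1, p3, p8) → 17.2489
  f12: (p1, p6, p8) → 108.8221
Σ area = 598.666

Check V−E+F: 8 − 18 + 12 = 2.

facets=12 area=598.666


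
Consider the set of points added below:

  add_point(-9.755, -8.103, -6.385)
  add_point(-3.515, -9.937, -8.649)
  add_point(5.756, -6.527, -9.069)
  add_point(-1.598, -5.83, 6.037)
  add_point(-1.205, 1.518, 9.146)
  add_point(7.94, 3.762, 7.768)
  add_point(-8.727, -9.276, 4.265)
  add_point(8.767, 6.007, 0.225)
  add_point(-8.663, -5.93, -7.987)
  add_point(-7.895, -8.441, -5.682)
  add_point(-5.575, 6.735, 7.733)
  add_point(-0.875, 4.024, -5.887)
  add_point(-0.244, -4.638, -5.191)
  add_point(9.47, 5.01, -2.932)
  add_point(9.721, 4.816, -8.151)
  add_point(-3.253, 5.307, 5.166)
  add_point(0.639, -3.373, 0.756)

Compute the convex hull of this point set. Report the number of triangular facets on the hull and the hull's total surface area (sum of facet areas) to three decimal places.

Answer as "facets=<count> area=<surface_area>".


Extreme-point indices: [0, 1, 2, 3, 4, 5, 6, 7, 8, 10, 11, 13, 14] — 13 of 17 on the boundary.

Per-facet area ½‖(b−a)×(c−a)‖:
  f1: (p11, p10, p14) → 69.2979
  f2: (p5, p4, p10) → 30.3442
  f3: (p8, p11, p14) → 54.8582
  f4: (p8, p2, p14) → 83.6282
  f5: (p8, p1, p2) → 27.4946
  f6: (p8, p1, p0) → 9.4940
  f7: (p8, p10, p0) → 29.5989
  f8: (p8, p11, p10) → 93.4366
  f9: (p13, p2, p14) → 31.3622
  f10: (p13, p5, p2) → 70.3058
  f11: (p3, p5, p2) → 113.1309
  f12: (p3, p5, p4) → 37.1810
  f13: (p7, p5, p10) → 54.7120
  f14: (p7, p13, p5) → 7.5234
  f15: (p7, p10, p14) → 57.0919
  f16: (p7, p13, p14) → 2.7094
  f17: (p6, p1, p0) → 36.2387
  f18: (p6, p1, p2) → 63.9333
  f19: (p6, p3, p2) → 67.2221
  f20: (p6, p10, p0) → 89.1438
  f21: (p6, p4, p10) → 48.0608
  f22: (p6, p3, p4) → 27.7047
Σ area = 1104.473

Euler characteristic 13−33+22 = 2 ✓

facets=22 area=1104.473


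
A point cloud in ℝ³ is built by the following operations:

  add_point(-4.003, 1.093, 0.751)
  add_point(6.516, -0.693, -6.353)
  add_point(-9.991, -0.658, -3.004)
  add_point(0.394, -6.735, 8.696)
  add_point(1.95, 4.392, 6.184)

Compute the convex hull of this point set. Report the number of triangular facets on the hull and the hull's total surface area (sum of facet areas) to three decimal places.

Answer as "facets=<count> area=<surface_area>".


facets=4 area=399.220

4 of the 5 inputs are extreme points: [1, 2, 3, 4].

Per-facet area ½‖(b−a)×(c−a)‖:
  f1: (p3, p1, p2) → 124.8644
  f2: (p4, p1, p2) → 104.9123
  f3: (p4, p3, p2) → 87.7439
  f4: (p4, p3, p1) → 81.6998
Σ area = 399.220

Euler: V−E+F = 4−6+4 = 2.


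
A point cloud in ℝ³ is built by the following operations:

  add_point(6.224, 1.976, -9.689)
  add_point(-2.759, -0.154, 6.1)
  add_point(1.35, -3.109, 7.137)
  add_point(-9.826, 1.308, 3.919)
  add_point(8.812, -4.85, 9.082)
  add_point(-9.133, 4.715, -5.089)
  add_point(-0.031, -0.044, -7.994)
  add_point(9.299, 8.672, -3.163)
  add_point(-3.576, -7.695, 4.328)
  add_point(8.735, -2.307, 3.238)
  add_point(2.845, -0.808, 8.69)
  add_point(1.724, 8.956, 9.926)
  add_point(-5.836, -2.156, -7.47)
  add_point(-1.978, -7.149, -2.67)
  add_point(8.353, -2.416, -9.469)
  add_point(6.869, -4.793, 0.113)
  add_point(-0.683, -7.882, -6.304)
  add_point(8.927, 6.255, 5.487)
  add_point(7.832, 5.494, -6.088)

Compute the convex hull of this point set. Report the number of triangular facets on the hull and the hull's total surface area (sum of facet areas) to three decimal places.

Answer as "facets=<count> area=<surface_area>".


13 of the 19 inputs are extreme points: [0, 3, 4, 5, 7, 8, 10, 11, 12, 14, 15, 16, 17].

Triangle areas on the boundary:
  f1: (p5, p11, p3) → 72.2026
  f2: (p5, p11, p7) → 131.6463
  f3: (p10, p11, p3) → 66.3084
  f4: (p10, p4, p11) → 27.5041
  f5: (p15, p4, p16) → 31.1595
  f6: (p17, p11, p7) → 35.9875
  f7: (p17, p4, p7) → 43.7274
  f8: (p17, p4, p11) → 51.4151
  f9: (p0, p5, p7) → 80.0369
  f10: (p8, p10, p3) → 56.0122
  f11: (p8, p10, p4) → 36.9513
  f12: (p8, p4, p16) → 74.3851
  f13: (p12, p0, p5) → 50.9828
  f14: (p12, p5, p3) → 38.5468
  f15: (p12, p8, p3) → 63.8581
  f16: (p12, p8, p16) → 42.8918
  f17: (p14, p15, p16) → 47.1585
  f18: (p14, p12, p16) → 42.5551
  f19: (p14, p12, p0) → 31.4141
  f20: (p14, p15, p4) → 19.1900
  f21: (p14, p0, p7) → 21.5263
  f22: (p14, p4, p7) → 110.8254
Σ area = 1176.285

Euler: V−E+F = 13−33+22 = 2.

facets=22 area=1176.285


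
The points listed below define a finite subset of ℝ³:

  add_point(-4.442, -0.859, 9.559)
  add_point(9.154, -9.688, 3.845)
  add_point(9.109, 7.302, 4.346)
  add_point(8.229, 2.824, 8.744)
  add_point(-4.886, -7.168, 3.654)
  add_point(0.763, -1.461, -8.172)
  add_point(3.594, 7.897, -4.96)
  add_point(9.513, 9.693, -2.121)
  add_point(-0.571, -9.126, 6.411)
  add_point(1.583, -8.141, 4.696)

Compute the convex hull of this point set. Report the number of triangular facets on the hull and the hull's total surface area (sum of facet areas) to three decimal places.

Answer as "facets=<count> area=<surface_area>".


facets=14 area=823.186

Extreme-point indices: [0, 1, 2, 3, 4, 5, 6, 7, 8] — 9 of 10 on the boundary.

Area of each hull facet:
  f1: (p5, p1, p4) → 97.0261
  f2: (p5, p1, p7) → 126.6518
  f3: (p6, p5, p7) → 27.7654
  f4: (p8, p1, p4) → 20.9435
  f5: (p8, p3, p1) → 66.3145
  f6: (p2, p1, p7) → 55.6454
  f7: (p2, p3, p1) → 39.2217
  f8: (p2, p6, p7) → 22.7666
  f9: (p0, p2, p6) → 89.5865
  f10: (p0, p5, p4) → 59.8282
  f11: (p0, p6, p5) → 92.0771
  f12: (p0, p2, p3) → 38.8772
  f13: (p0, p8, p4) → 23.5372
  f14: (p0, p8, p3) → 62.9450
Σ area = 823.186

Euler characteristic 9−21+14 = 2 ✓


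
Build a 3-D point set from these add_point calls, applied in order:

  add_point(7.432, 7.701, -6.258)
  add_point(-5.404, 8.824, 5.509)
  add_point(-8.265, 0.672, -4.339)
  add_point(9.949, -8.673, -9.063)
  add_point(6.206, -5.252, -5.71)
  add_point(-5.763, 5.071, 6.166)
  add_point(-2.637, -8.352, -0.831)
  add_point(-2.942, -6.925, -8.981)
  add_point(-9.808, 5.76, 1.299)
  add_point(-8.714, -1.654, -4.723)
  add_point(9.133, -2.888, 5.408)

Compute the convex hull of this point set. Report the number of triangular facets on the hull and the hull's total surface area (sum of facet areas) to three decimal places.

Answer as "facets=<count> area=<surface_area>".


10 of the 11 inputs are extreme points: [0, 1, 2, 3, 5, 6, 7, 8, 9, 10].

Per-facet area ½‖(b−a)×(c−a)‖:
  f1: (p5, p1, p8) → 11.9869
  f2: (p10, p5, p1) → 30.0362
  f3: (p0, p1, p8) → 59.4732
  f4: (p0, p10, p3) → 111.6742
  f5: (p0, p10, p1) → 128.1982
  f6: (p6, p5, p8) → 48.8202
  f7: (p6, p10, p3) → 97.3146
  f8: (p6, p10, p5) → 103.7976
  f9: (p2, p0, p8) → 67.0546
  f10: (p7, p6, p3) → 53.7786
  f11: (p7, p0, p3) → 104.9058
  f12: (p7, p2, p0) → 87.6038
  f13: (p9, p7, p6) → 34.5874
  f14: (p9, p7, p2) → 9.0628
  f15: (p9, p6, p8) → 44.3838
  f16: (p9, p2, p8) → 6.4963
Σ area = 999.174

Euler: V−E+F = 10−24+16 = 2.

facets=16 area=999.174


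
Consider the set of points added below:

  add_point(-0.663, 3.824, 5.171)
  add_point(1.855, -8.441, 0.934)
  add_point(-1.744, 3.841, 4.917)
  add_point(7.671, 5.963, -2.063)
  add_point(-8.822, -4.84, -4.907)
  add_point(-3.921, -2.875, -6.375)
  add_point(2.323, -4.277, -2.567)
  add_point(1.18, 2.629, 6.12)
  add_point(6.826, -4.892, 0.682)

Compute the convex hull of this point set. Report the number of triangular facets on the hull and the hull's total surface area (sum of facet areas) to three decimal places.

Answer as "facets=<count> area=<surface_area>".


facets=14 area=451.915

Points on the hull: [0, 1, 2, 3, 4, 5, 6, 7, 8] (9 of 9).

Area of each hull facet:
  f1: (p2, p3, p4) → 88.3428
  f2: (p2, p1, p4) → 79.7085
  f3: (p2, p7, p1) → 20.2171
  f4: (p5, p3, p4) → 24.1722
  f5: (p5, p1, p4) → 29.5510
  f6: (p0, p7, p3) → 13.1167
  f7: (p0, p2, p3) → 5.1220
  f8: (p0, p2, p7) → 0.7040
  f9: (p8, p7, p3) → 52.5415
  f10: (p8, p7, p1) → 33.1762
  f11: (p6, p5, p1) → 18.6372
  f12: (p6, p8, p1) → 14.0593
  f13: (p6, p5, p3) → 41.7605
  f14: (p6, p8, p3) → 30.8064
Σ area = 451.915

Euler: V−E+F = 9−21+14 = 2.


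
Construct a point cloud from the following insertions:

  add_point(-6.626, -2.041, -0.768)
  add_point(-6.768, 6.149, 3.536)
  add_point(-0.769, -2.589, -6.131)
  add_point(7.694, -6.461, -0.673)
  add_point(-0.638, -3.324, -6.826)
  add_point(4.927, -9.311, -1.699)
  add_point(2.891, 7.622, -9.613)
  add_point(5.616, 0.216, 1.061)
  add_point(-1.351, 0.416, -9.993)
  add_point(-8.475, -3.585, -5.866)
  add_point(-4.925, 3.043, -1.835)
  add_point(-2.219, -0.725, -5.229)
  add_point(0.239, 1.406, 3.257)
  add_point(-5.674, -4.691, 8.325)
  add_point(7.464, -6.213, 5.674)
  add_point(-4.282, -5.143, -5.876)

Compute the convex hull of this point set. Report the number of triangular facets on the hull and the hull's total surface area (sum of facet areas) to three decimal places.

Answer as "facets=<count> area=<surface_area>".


facets=16 area=811.995

Hull vertices (10/16): indices [1, 3, 5, 6, 7, 8, 9, 13, 14, 15].

Triangle areas on the boundary:
  f1: (p1, p6, p9) → 101.6367
  f2: (p1, p13, p9) → 75.6912
  f3: (p8, p6, p9) → 25.3308
  f4: (p14, p1, p13) → 79.7507
  f5: (p15, p8, p9) → 16.7024
  f6: (p5, p6, p3) → 34.4940
  f7: (p5, p8, p6) → 56.0929
  f8: (p5, p15, p8) → 40.5374
  f9: (p5, p14, p3) → 12.6159
  f10: (p5, p14, p13) → 56.4053
  f11: (p5, p13, p9) → 97.1397
  f12: (p5, p15, p9) → 9.5219
  f13: (p7, p1, p6) → 88.9910
  f14: (p7, p14, p1) → 50.9741
  f15: (p7, p6, p3) → 44.1777
  f16: (p7, p14, p3) → 21.9337
Σ area = 811.995

Euler characteristic 10−24+16 = 2 ✓


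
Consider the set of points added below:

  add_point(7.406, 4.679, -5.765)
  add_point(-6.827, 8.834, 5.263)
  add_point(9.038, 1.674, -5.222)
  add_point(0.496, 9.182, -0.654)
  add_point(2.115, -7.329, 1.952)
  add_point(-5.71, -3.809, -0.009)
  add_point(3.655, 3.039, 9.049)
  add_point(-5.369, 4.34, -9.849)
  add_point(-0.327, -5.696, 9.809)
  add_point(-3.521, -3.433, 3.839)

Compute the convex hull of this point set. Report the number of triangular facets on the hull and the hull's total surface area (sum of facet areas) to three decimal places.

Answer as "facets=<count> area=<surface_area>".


Hull vertices (9/10): indices [0, 1, 2, 3, 4, 5, 6, 7, 8].

Per-facet area ½‖(b−a)×(c−a)‖:
  f1: (p7, p4, p2) → 100.9826
  f2: (p3, p7, p1) → 55.9976
  f3: (p3, p6, p1) → 53.0693
  f4: (p5, p7, p1) → 84.0784
  f5: (p5, p7, p4) → 51.4801
  f6: (p8, p4, p2) → 48.1309
  f7: (p8, p6, p2) → 73.0271
  f8: (p8, p5, p4) → 36.6110
  f9: (p8, p6, p1) → 60.1958
  f10: (p8, p5, p1) → 77.2563
  f11: (p0, p7, p2) → 20.4434
  f12: (p0, p3, p7) → 56.1392
  f13: (p0, p6, p2) → 26.3860
  f14: (p0, p3, p6) → 57.7843
Σ area = 801.582

Check V−E+F: 9 − 21 + 14 = 2.

facets=14 area=801.582


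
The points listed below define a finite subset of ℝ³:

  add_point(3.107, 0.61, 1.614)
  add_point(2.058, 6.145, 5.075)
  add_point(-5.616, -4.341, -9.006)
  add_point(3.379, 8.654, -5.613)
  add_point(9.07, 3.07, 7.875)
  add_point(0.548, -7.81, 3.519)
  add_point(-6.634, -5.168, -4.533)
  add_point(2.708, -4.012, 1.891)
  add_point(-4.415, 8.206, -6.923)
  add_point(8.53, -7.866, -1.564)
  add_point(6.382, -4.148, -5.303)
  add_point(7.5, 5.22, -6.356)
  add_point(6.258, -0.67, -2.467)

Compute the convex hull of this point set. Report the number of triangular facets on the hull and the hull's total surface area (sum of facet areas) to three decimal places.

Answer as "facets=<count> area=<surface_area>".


Extreme-point indices: [1, 2, 3, 4, 5, 6, 8, 9, 10, 11] — 10 of 13 on the boundary.

Facet areas (half cross-product norm):
  f1: (p5, p9, p6) → 51.9052
  f2: (p5, p9, p4) → 64.7188
  f3: (p1, p3, p4) → 42.7826
  f4: (p1, p5, p6) → 78.1479
  f5: (p1, p5, p4) → 55.8427
  f6: (p2, p9, p6) → 36.5581
  f7: (p8, p1, p6) → 92.5612
  f8: (p8, p1, p3) → 43.7475
  f9: (p8, p2, p6) → 29.7531
  f10: (p11, p9, p4) → 88.5101
  f11: (p11, p3, p4) → 39.1678
  f12: (p11, p8, p3) → 15.5011
  f13: (p11, p8, p2) → 77.7738
  f14: (p10, p2, p9) → 29.9963
  f15: (p10, p11, p9) → 19.9933
  f16: (p10, p11, p2) → 59.3371
Σ area = 826.297

Check V−E+F: 10 − 24 + 16 = 2.

facets=16 area=826.297


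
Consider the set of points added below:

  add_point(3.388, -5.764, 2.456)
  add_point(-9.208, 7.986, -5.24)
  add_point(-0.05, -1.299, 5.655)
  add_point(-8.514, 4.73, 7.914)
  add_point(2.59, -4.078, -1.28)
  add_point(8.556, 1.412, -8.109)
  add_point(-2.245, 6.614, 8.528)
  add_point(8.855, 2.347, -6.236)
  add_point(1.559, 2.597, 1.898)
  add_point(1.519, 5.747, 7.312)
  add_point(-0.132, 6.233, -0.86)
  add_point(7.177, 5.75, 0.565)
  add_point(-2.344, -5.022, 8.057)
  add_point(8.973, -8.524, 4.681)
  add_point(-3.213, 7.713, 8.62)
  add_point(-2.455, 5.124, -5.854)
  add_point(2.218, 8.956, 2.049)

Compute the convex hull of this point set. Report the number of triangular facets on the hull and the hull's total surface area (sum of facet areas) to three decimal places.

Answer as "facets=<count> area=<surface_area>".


facets=22 area=891.375

Hull vertices (13/17): indices [0, 1, 3, 4, 5, 6, 7, 9, 11, 12, 13, 14, 16].

Facet areas (half cross-product norm):
  f1: (p5, p16, p1) → 96.0393
  f2: (p4, p5, p1) → 91.1500
  f3: (p4, p5, p13) → 50.1531
  f4: (p9, p11, p13) → 65.2871
  f5: (p9, p11, p16) → 18.8797
  f6: (p12, p3, p1) → 75.9676
  f7: (p12, p4, p1) → 91.7526
  f8: (p7, p5, p16) → 8.8127
  f9: (p7, p11, p16) → 18.6315
  f10: (p7, p5, p13) → 15.4516
  f11: (p7, p11, p13) → 57.0605
  f12: (p14, p9, p16) → 16.2886
  f13: (p14, p16, p1) → 58.0227
  f14: (p14, p3, p1) → 41.5123
  f15: (p14, p12, p3) → 35.2863
  f16: (p0, p4, p13) → 10.7180
  f17: (p0, p12, p13) → 24.3320
  f18: (p0, p12, p4) → 15.0126
  f19: (p6, p14, p9) → 1.8126
  f20: (p6, p14, p12) → 5.6977
  f21: (p6, p9, p13) → 24.8031
  f22: (p6, p12, p13) → 68.7034
Σ area = 891.375

Check V−E+F: 13 − 33 + 22 = 2.


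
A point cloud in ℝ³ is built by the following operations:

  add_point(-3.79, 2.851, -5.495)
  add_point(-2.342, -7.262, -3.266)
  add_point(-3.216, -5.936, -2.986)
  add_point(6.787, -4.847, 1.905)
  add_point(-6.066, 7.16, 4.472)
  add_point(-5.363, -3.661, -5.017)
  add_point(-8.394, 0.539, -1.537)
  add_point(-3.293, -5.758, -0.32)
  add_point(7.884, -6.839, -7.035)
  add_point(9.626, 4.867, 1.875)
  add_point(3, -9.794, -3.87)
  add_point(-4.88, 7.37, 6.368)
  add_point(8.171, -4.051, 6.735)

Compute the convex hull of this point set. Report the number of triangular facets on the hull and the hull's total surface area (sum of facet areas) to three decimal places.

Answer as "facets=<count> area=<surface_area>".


facets=18 area=759.167

Extreme-point indices: [0, 1, 4, 5, 6, 7, 8, 9, 10, 11, 12] — 11 of 13 on the boundary.

Triangle areas on the boundary:
  f1: (p11, p12, p9) → 78.2785
  f2: (p7, p12, p10) → 52.4254
  f3: (p7, p11, p6) → 44.4967
  f4: (p7, p11, p12) → 97.1947
  f5: (p5, p0, p6) → 18.1577
  f6: (p5, p7, p6) → 17.2880
  f7: (p8, p0, p9) → 99.5290
  f8: (p8, p5, p10) → 32.6865
  f9: (p8, p5, p0) → 46.2437
  f10: (p8, p12, p9) → 69.0162
  f11: (p8, p12, p10) → 42.6047
  f12: (p4, p11, p9) → 16.7972
  f13: (p4, p0, p9) → 81.6658
  f14: (p4, p11, p6) → 6.8753
  f15: (p4, p0, p6) → 29.9919
  f16: (p1, p7, p10) → 8.7248
  f17: (p1, p5, p10) → 8.7020
  f18: (p1, p5, p7) → 8.4886
Σ area = 759.167

Check V−E+F: 11 − 27 + 18 = 2.


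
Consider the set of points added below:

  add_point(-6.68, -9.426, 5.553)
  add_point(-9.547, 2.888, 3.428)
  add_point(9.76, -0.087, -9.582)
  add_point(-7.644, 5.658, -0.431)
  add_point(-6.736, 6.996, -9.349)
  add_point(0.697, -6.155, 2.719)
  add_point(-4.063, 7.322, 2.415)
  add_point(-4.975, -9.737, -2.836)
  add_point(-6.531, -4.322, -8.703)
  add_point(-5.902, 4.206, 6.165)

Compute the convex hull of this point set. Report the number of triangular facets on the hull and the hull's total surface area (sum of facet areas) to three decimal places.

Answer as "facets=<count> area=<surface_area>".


facets=16 area=845.032

Points on the hull: [0, 1, 2, 3, 4, 5, 6, 7, 8, 9] (10 of 10).

Area of each hull facet:
  f1: (p0, p9, p1) → 30.4166
  f2: (p8, p7, p2) → 68.5388
  f3: (p8, p4, p2) → 92.8494
  f4: (p8, p4, p1) → 72.8659
  f5: (p8, p0, p1) → 85.2856
  f6: (p8, p0, p7) → 26.6496
  f7: (p3, p4, p1) → 11.8654
  f8: (p6, p9, p2) → 45.6830
  f9: (p6, p4, p2) → 106.5625
  f10: (p6, p3, p4) → 19.6856
  f11: (p6, p9, p1) → 12.3597
  f12: (p6, p3, p1) → 12.4520
  f13: (p5, p9, p2) → 103.0127
  f14: (p5, p0, p9) → 53.1600
  f15: (p5, p7, p2) → 71.5540
  f16: (p5, p0, p7) → 32.0905
Σ area = 845.032

Euler characteristic 10−24+16 = 2 ✓


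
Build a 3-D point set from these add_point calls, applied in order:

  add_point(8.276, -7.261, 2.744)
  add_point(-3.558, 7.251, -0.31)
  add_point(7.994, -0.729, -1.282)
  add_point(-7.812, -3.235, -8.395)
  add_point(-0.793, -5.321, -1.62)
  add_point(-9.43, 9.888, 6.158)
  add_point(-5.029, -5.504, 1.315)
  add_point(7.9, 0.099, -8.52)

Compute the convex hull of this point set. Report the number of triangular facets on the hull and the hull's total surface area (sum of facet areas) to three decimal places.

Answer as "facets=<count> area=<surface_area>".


facets=10 area=717.880

7 of the 8 inputs are extreme points: [0, 1, 2, 3, 5, 6, 7].

Area of each hull facet:
  f1: (p3, p1, p5) → 57.1941
  f2: (p3, p7, p0) → 107.6392
  f3: (p3, p1, p7) → 99.6790
  f4: (p2, p0, p5) → 80.3804
  f5: (p2, p7, p0) → 21.9891
  f6: (p2, p1, p5) → 43.1201
  f7: (p2, p1, p7) → 51.2687
  f8: (p6, p0, p5) → 105.7880
  f9: (p6, p3, p5) → 86.5759
  f10: (p6, p3, p0) → 64.2450
Σ area = 717.880

Euler: V−E+F = 7−15+10 = 2.


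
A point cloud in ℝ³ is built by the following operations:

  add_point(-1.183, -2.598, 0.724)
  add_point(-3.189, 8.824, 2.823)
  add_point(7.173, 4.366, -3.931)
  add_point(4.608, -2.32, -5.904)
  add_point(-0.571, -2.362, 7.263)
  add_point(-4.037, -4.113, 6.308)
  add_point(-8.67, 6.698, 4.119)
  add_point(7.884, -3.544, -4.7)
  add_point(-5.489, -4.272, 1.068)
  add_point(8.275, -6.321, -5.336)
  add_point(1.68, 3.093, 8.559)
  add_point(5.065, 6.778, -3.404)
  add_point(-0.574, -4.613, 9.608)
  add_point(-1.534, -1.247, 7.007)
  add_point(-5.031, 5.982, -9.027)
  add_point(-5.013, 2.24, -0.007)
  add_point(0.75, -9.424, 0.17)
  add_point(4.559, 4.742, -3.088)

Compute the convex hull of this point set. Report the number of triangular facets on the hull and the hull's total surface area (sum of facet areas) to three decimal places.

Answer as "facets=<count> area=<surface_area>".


facets=20 area=837.950

Points on the hull: [1, 2, 5, 6, 7, 8, 9, 10, 11, 12, 14, 16] (12 of 18).

Per-facet area ½‖(b−a)×(c−a)‖:
  f1: (p14, p16, p9) → 88.4557
  f2: (p8, p14, p6) → 75.0534
  f3: (p8, p14, p16) → 54.9159
  f4: (p12, p16, p9) → 46.8976
  f5: (p12, p10, p9) → 69.7541
  f6: (p12, p10, p6) → 47.6574
  f7: (p5, p8, p16) → 22.0718
  f8: (p5, p12, p16) → 22.6553
  f9: (p5, p8, p6) → 31.4800
  f10: (p5, p12, p6) → 24.9443
  f11: (p1, p10, p6) → 28.2484
  f12: (p1, p11, p10) → 49.1809
  f13: (p1, p14, p6) → 37.0948
  f14: (p1, p11, p14) → 56.4054
  f15: (p2, p11, p10) → 20.9251
  f16: (p2, p14, p9) → 71.2139
  f17: (p2, p11, p14) → 16.9206
  f18: (p7, p10, p9) → 17.8772
  f19: (p7, p2, p9) → 1.5537
  f20: (p7, p2, p10) → 54.6444
Σ area = 837.950

Euler characteristic 12−30+20 = 2 ✓


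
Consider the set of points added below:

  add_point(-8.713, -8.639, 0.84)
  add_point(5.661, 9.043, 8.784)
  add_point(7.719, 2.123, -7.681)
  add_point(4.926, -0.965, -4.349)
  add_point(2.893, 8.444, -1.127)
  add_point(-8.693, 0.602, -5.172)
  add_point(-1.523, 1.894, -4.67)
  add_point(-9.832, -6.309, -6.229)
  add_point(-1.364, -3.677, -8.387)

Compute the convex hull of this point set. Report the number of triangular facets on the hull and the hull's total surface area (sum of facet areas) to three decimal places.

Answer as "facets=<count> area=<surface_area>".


facets=12 area=688.221

Extreme-point indices: [0, 1, 2, 3, 4, 5, 7, 8] — 8 of 9 on the boundary.

Triangle areas on the boundary:
  f1: (p5, p0, p7) → 26.4030
  f2: (p5, p0, p1) → 119.7317
  f3: (p8, p0, p7) → 33.8257
  f4: (p8, p5, p7) → 29.6912
  f5: (p8, p5, p2) → 44.8544
  f6: (p4, p1, p2) → 45.3215
  f7: (p4, p5, p2) → 74.3603
  f8: (p4, p5, p1) → 64.4741
  f9: (p3, p8, p2) → 20.2613
  f10: (p3, p8, p0) → 49.6267
  f11: (p3, p1, p2) → 43.7382
  f12: (p3, p0, p1) → 135.9327
Σ area = 688.221

Euler: V−E+F = 8−18+12 = 2.


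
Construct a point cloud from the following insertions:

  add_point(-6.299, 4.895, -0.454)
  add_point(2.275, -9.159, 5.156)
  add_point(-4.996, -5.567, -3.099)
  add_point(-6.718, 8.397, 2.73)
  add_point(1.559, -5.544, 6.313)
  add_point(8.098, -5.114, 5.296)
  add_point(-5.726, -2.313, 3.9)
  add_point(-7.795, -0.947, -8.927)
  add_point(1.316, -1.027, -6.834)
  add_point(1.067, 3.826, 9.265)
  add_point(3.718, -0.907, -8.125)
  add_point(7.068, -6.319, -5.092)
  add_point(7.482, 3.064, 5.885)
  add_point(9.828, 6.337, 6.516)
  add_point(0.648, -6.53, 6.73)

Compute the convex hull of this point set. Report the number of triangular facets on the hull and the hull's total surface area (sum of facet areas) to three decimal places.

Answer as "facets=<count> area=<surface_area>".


facets=18 area=909.390

Points on the hull: [1, 2, 3, 5, 6, 7, 9, 10, 11, 13, 14] (11 of 15).

Facet areas (half cross-product norm):
  f1: (p6, p3, p7) → 68.8747
  f2: (p10, p11, p7) → 35.2061
  f3: (p10, p11, p13) → 60.1281
  f4: (p10, p3, p7) → 85.7226
  f5: (p10, p3, p13) → 131.2160
  f6: (p5, p11, p13) → 59.5313
  f7: (p5, p11, p1) → 36.7462
  f8: (p2, p6, p7) → 28.4303
  f9: (p2, p6, p1) → 39.9569
  f10: (p2, p11, p7) → 46.9571
  f11: (p2, p11, p1) → 60.4703
  f12: (p14, p6, p1) → 11.2956
  f13: (p14, p5, p1) → 12.2819
  f14: (p9, p6, p3) → 50.9943
  f15: (p9, p14, p6) → 40.0549
  f16: (p9, p3, p13) → 49.3780
  f17: (p9, p5, p13) → 51.5837
  f18: (p9, p14, p5) → 40.5618
Σ area = 909.390

Check V−E+F: 11 − 27 + 18 = 2.


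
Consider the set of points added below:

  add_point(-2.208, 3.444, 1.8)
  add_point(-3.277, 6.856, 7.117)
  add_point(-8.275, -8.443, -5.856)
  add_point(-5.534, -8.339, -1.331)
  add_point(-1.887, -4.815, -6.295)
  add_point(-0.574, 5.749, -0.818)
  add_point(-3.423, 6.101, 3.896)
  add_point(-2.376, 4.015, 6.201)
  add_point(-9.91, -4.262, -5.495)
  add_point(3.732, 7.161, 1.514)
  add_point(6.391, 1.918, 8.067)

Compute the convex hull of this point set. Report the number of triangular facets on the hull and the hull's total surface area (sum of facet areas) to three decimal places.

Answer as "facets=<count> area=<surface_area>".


10 of the 11 inputs are extreme points: [1, 2, 3, 4, 5, 6, 7, 8, 9, 10].

Area of each hull facet:
  f1: (p4, p9, p10) → 67.5972
  f2: (p1, p9, p10) → 38.2764
  f3: (p3, p4, p10) → 62.8883
  f4: (p3, p1, p8) → 63.3206
  f5: (p5, p1, p9) → 21.1304
  f6: (p5, p4, p8) → 48.3754
  f7: (p5, p4, p9) → 25.5480
  f8: (p2, p4, p8) → 16.4148
  f9: (p2, p3, p8) → 11.8546
  f10: (p2, p3, p4) → 17.7741
  f11: (p7, p1, p10) → 13.0028
  f12: (p7, p3, p10) → 67.7031
  f13: (p7, p3, p1) → 12.2419
  f14: (p6, p1, p8) → 16.4601
  f15: (p6, p5, p8) → 39.9167
  f16: (p6, p5, p1) → 5.1973
Σ area = 527.702

Euler: V−E+F = 10−24+16 = 2.

facets=16 area=527.702


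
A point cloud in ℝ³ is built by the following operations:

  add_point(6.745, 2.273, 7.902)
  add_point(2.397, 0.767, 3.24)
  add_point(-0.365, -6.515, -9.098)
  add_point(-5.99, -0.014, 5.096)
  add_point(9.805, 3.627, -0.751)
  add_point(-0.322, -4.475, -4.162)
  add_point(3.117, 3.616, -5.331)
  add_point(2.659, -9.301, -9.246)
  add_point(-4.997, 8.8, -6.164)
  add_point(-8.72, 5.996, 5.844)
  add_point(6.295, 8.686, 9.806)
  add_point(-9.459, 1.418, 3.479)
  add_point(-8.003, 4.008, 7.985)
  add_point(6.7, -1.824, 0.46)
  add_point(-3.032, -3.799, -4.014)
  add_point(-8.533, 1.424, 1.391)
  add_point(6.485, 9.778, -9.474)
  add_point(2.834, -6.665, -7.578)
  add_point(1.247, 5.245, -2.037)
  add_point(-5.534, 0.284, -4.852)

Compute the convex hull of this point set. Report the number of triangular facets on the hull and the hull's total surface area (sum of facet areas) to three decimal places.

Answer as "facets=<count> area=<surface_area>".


facets=24 area=1059.037

Points on the hull: [0, 2, 3, 4, 7, 8, 9, 10, 11, 12, 13, 15, 16, 19] (14 of 20).

Per-facet area ½‖(b−a)×(c−a)‖:
  f1: (p16, p7, p4) → 94.7961
  f2: (p3, p7, p11) → 37.8151
  f3: (p3, p0, p7) → 124.4155
  f4: (p13, p7, p4) → 35.5945
  f5: (p13, p0, p4) → 26.2912
  f6: (p13, p0, p7) → 18.6649
  f7: (p10, p16, p4) → 63.6994
  f8: (p10, p0, p4) → 30.7620
  f9: (p15, p19, p11) → 1.3444
  f10: (p2, p16, p7) → 34.2209
  f11: (p2, p7, p11) → 24.9730
  f12: (p2, p19, p11) → 30.8892
  f13: (p8, p10, p16) → 110.8071
  f14: (p8, p15, p11) → 8.4011
  f15: (p8, p15, p19) → 30.2988
  f16: (p8, p2, p16) → 94.5274
  f17: (p8, p2, p19) → 32.8818
  f18: (p9, p8, p11) → 32.9080
  f19: (p9, p8, p10) → 101.1915
  f20: (p12, p9, p10) → 22.6642
  f21: (p12, p3, p0) → 35.1402
  f22: (p12, p10, p0) → 48.9698
  f23: (p12, p3, p11) → 10.1494
  f24: (p12, p9, p11) → 7.6310
Σ area = 1059.037

Euler characteristic 14−36+24 = 2 ✓


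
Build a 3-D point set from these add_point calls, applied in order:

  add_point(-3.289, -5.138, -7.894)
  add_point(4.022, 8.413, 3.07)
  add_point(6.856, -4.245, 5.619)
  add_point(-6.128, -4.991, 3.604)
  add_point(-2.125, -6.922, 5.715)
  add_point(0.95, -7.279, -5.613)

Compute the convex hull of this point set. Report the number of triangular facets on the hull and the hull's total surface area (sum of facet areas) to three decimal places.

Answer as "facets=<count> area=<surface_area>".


Hull vertices (6/6): indices [0, 1, 2, 3, 4, 5].

Area of each hull facet:
  f1: (p0, p1, p3) → 98.2462
  f2: (p5, p0, p3) → 30.4186
  f3: (p5, p1, p2) → 86.1718
  f4: (p5, p0, p1) → 47.9286
  f5: (p4, p1, p3) → 40.8199
  f6: (p4, p1, p2) → 61.7940
  f7: (p4, p5, p3) → 28.3701
  f8: (p4, p5, p2) → 53.2515
Σ area = 447.001

Euler characteristic 6−12+8 = 2 ✓

facets=8 area=447.001
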